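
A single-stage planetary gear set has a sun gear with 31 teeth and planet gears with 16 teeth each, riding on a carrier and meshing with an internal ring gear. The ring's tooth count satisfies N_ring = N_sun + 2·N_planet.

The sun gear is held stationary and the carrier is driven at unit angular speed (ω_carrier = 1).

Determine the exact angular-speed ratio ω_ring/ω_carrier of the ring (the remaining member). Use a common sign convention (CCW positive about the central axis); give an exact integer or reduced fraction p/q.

94/63

N_ring = 31 + 2·16 = 63
31(ω_s−ω_c) = −63(ω_r−ω_c),  ω_s=0, ω_c=1
ω_r = 1 − (31/63)(0−1) = 94/63
ω_r/ω_c = 94/63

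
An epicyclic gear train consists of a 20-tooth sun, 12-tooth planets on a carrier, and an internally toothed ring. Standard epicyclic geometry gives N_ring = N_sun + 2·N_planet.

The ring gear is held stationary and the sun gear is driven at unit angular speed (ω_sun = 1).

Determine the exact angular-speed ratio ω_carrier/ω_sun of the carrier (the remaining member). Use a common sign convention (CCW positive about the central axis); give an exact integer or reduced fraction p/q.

N_ring = 20 + 2·12 = 44
20(ω_s−ω_c) = −44(ω_r−ω_c),  ω_r=0, ω_s=1
20(1−ω_c) = −44(0−ω_c)  ⇒  64ω_c = 20  ⇒  ω_c = 5/16
ω_c/ω_s = 5/16

5/16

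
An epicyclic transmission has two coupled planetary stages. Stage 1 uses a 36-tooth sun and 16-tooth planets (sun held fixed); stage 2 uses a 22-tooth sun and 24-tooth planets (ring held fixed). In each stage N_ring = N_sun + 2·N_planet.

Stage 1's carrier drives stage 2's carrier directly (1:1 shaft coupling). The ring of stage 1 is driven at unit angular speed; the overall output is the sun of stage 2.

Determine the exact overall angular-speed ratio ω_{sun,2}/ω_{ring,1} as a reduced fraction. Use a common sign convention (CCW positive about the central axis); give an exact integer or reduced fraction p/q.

Stage 1: N_ring = 36 + 2·16 = 68
Stage 1: 36(ω_s−ω_c) = −68(ω_r−ω_c),  ω_s=0, ω_r=1
Stage 1: 36(0−ω_c) = −68(1−ω_c)  ⇒  104ω_c = 68  ⇒  ω_c = 17/26
  ⇒ ω_c¹/ω_r¹ = 17/26
Stage 2: N_ring = 22 + 2·24 = 70
Stage 2: 22(ω_s−ω_c) = −70(ω_r−ω_c),  ω_r=0, ω_c=1
Stage 2: ω_s = 1 − (70/22)(0−1) = 46/11
  ⇒ ω_s²/ω_c² = 46/11
Coupling ω_c² = ω_c¹ ⇒ overall = 17/26 × 46/11 = 391/143

391/143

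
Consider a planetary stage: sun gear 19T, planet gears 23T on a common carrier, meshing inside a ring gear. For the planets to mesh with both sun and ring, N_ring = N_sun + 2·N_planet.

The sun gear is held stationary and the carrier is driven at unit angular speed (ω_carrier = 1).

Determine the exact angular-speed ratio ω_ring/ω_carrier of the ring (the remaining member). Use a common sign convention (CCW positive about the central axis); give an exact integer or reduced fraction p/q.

84/65

N_ring = 19 + 2·23 = 65
19(ω_s−ω_c) = −65(ω_r−ω_c),  ω_s=0, ω_c=1
ω_r = 1 − (19/65)(0−1) = 84/65
ω_r/ω_c = 84/65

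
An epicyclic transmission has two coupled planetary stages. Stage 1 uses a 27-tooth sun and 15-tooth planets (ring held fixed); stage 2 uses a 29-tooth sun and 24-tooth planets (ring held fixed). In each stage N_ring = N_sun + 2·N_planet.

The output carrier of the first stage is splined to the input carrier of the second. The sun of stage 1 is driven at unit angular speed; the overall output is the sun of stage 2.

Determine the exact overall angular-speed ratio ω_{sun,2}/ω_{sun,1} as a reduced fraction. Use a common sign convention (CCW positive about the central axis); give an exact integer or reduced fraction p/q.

477/406

Stage 1: N_ring = 27 + 2·15 = 57
Stage 1: 27(ω_s−ω_c) = −57(ω_r−ω_c),  ω_r=0, ω_s=1
Stage 1: 27(1−ω_c) = −57(0−ω_c)  ⇒  84ω_c = 27  ⇒  ω_c = 9/28
  ⇒ ω_c¹/ω_s¹ = 9/28
Stage 2: N_ring = 29 + 2·24 = 77
Stage 2: 29(ω_s−ω_c) = −77(ω_r−ω_c),  ω_r=0, ω_c=1
Stage 2: ω_s = 1 − (77/29)(0−1) = 106/29
  ⇒ ω_s²/ω_c² = 106/29
Coupling ω_c² = ω_c¹ ⇒ overall = 9/28 × 106/29 = 477/406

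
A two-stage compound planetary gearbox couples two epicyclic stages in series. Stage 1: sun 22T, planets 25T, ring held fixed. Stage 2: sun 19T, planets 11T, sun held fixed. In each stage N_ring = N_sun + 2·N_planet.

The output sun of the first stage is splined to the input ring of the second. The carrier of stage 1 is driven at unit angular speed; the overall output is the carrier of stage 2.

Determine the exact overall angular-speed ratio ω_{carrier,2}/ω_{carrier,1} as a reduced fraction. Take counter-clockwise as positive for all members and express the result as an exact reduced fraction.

1927/660

Stage 1: N_ring = 22 + 2·25 = 72
Stage 1: 22(ω_s−ω_c) = −72(ω_r−ω_c),  ω_r=0, ω_c=1
Stage 1: ω_s = 1 − (72/22)(0−1) = 47/11
  ⇒ ω_s¹/ω_c¹ = 47/11
Stage 2: N_ring = 19 + 2·11 = 41
Stage 2: 19(ω_s−ω_c) = −41(ω_r−ω_c),  ω_s=0, ω_r=1
Stage 2: 19(0−ω_c) = −41(1−ω_c)  ⇒  60ω_c = 41  ⇒  ω_c = 41/60
  ⇒ ω_c²/ω_r² = 41/60
Coupling ω_r² = ω_s¹ ⇒ overall = 47/11 × 41/60 = 1927/660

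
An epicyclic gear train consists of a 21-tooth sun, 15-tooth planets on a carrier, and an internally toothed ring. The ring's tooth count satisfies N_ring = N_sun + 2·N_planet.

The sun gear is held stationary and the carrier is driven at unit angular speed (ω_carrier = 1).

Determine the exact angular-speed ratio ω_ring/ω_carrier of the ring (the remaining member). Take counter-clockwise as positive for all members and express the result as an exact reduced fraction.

24/17

N_ring = 21 + 2·15 = 51
21(ω_s−ω_c) = −51(ω_r−ω_c),  ω_s=0, ω_c=1
ω_r = 1 − (21/51)(0−1) = 24/17
ω_r/ω_c = 24/17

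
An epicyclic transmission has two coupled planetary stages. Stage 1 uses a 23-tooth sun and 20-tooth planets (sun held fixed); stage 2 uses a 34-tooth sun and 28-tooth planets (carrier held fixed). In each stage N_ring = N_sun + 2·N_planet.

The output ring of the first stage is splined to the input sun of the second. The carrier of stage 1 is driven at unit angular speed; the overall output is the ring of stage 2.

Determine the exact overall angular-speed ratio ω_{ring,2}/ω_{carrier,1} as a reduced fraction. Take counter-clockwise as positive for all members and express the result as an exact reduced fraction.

Stage 1: N_ring = 23 + 2·20 = 63
Stage 1: 23(ω_s−ω_c) = −63(ω_r−ω_c),  ω_s=0, ω_c=1
Stage 1: ω_r = 1 − (23/63)(0−1) = 86/63
  ⇒ ω_r¹/ω_c¹ = 86/63
Stage 2: N_ring = 34 + 2·28 = 90
Stage 2: 34(ω_s−ω_c) = −90(ω_r−ω_c),  ω_c=0, ω_s=1
Stage 2: ω_r = 0 − (34/90)(1−0) = -17/45
  ⇒ ω_r²/ω_s² = -17/45
Coupling ω_s² = ω_r¹ ⇒ overall = 86/63 × -17/45 = -1462/2835

-1462/2835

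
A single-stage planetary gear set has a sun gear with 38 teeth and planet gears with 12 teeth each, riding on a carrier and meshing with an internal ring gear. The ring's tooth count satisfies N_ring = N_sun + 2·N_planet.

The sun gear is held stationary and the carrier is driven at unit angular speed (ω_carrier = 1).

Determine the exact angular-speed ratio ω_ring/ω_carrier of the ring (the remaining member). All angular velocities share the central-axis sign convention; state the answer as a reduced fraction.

N_ring = 38 + 2·12 = 62
38(ω_s−ω_c) = −62(ω_r−ω_c),  ω_s=0, ω_c=1
ω_r = 1 − (38/62)(0−1) = 50/31
ω_r/ω_c = 50/31

50/31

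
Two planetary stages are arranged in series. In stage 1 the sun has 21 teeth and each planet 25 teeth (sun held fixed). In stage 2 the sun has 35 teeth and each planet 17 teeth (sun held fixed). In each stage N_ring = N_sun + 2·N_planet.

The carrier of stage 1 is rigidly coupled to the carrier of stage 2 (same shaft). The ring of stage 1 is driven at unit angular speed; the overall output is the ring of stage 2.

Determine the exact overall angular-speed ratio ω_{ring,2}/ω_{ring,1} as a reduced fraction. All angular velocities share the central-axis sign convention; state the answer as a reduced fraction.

Stage 1: N_ring = 21 + 2·25 = 71
Stage 1: 21(ω_s−ω_c) = −71(ω_r−ω_c),  ω_s=0, ω_r=1
Stage 1: 21(0−ω_c) = −71(1−ω_c)  ⇒  92ω_c = 71  ⇒  ω_c = 71/92
  ⇒ ω_c¹/ω_r¹ = 71/92
Stage 2: N_ring = 35 + 2·17 = 69
Stage 2: 35(ω_s−ω_c) = −69(ω_r−ω_c),  ω_s=0, ω_c=1
Stage 2: ω_r = 1 − (35/69)(0−1) = 104/69
  ⇒ ω_r²/ω_c² = 104/69
Coupling ω_c² = ω_c¹ ⇒ overall = 71/92 × 104/69 = 1846/1587

1846/1587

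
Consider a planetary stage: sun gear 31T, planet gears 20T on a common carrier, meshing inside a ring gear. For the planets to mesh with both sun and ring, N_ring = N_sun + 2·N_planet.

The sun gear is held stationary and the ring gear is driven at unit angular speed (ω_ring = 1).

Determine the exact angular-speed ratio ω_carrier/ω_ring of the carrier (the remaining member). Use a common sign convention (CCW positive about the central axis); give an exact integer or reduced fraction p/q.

N_ring = 31 + 2·20 = 71
31(ω_s−ω_c) = −71(ω_r−ω_c),  ω_s=0, ω_r=1
31(0−ω_c) = −71(1−ω_c)  ⇒  102ω_c = 71  ⇒  ω_c = 71/102
ω_c/ω_r = 71/102

71/102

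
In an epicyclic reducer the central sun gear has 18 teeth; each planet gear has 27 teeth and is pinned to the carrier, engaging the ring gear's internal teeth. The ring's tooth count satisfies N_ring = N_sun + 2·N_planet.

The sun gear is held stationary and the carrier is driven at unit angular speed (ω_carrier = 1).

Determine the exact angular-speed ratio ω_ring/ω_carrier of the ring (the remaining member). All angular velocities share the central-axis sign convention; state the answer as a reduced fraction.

5/4

N_ring = 18 + 2·27 = 72
18(ω_s−ω_c) = −72(ω_r−ω_c),  ω_s=0, ω_c=1
ω_r = 1 − (18/72)(0−1) = 5/4
ω_r/ω_c = 5/4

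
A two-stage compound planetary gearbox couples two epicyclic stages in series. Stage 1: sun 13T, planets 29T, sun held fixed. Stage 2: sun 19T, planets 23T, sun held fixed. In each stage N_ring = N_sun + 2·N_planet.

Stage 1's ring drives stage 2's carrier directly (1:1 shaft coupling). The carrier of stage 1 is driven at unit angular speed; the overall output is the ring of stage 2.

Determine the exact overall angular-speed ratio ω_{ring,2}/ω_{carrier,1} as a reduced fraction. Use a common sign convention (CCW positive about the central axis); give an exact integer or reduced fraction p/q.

7056/4615

Stage 1: N_ring = 13 + 2·29 = 71
Stage 1: 13(ω_s−ω_c) = −71(ω_r−ω_c),  ω_s=0, ω_c=1
Stage 1: ω_r = 1 − (13/71)(0−1) = 84/71
  ⇒ ω_r¹/ω_c¹ = 84/71
Stage 2: N_ring = 19 + 2·23 = 65
Stage 2: 19(ω_s−ω_c) = −65(ω_r−ω_c),  ω_s=0, ω_c=1
Stage 2: ω_r = 1 − (19/65)(0−1) = 84/65
  ⇒ ω_r²/ω_c² = 84/65
Coupling ω_c² = ω_r¹ ⇒ overall = 84/71 × 84/65 = 7056/4615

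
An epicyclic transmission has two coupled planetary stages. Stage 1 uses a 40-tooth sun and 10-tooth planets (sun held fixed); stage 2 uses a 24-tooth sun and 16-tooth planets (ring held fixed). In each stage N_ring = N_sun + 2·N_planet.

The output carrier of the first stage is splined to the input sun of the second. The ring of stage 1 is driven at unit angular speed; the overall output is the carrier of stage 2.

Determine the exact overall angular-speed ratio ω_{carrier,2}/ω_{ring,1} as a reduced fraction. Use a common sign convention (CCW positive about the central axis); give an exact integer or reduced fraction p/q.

9/50

Stage 1: N_ring = 40 + 2·10 = 60
Stage 1: 40(ω_s−ω_c) = −60(ω_r−ω_c),  ω_s=0, ω_r=1
Stage 1: 40(0−ω_c) = −60(1−ω_c)  ⇒  100ω_c = 60  ⇒  ω_c = 3/5
  ⇒ ω_c¹/ω_r¹ = 3/5
Stage 2: N_ring = 24 + 2·16 = 56
Stage 2: 24(ω_s−ω_c) = −56(ω_r−ω_c),  ω_r=0, ω_s=1
Stage 2: 24(1−ω_c) = −56(0−ω_c)  ⇒  80ω_c = 24  ⇒  ω_c = 3/10
  ⇒ ω_c²/ω_s² = 3/10
Coupling ω_s² = ω_c¹ ⇒ overall = 3/5 × 3/10 = 9/50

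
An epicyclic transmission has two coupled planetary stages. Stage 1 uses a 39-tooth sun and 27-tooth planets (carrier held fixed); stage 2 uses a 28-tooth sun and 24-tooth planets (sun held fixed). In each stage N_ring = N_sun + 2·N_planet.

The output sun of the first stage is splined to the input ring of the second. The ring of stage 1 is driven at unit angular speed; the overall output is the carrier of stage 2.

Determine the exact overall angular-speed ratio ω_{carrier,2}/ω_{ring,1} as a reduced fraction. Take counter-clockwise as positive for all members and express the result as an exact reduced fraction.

-589/338

Stage 1: N_ring = 39 + 2·27 = 93
Stage 1: 39(ω_s−ω_c) = −93(ω_r−ω_c),  ω_c=0, ω_r=1
Stage 1: ω_s = 0 − (93/39)(1−0) = -31/13
  ⇒ ω_s¹/ω_r¹ = -31/13
Stage 2: N_ring = 28 + 2·24 = 76
Stage 2: 28(ω_s−ω_c) = −76(ω_r−ω_c),  ω_s=0, ω_r=1
Stage 2: 28(0−ω_c) = −76(1−ω_c)  ⇒  104ω_c = 76  ⇒  ω_c = 19/26
  ⇒ ω_c²/ω_r² = 19/26
Coupling ω_r² = ω_s¹ ⇒ overall = -31/13 × 19/26 = -589/338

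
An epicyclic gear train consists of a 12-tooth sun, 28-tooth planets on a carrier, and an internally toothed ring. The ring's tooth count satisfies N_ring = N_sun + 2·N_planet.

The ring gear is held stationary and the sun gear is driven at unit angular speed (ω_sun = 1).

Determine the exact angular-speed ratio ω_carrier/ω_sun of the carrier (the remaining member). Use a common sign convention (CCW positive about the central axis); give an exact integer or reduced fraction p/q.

N_ring = 12 + 2·28 = 68
12(ω_s−ω_c) = −68(ω_r−ω_c),  ω_r=0, ω_s=1
12(1−ω_c) = −68(0−ω_c)  ⇒  80ω_c = 12  ⇒  ω_c = 3/20
ω_c/ω_s = 3/20

3/20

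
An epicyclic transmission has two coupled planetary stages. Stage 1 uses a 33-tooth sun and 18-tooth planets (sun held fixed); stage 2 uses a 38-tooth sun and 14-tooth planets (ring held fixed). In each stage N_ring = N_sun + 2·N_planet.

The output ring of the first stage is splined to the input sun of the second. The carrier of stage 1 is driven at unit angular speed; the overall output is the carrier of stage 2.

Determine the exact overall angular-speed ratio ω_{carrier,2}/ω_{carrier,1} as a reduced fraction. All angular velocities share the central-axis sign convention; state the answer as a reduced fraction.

Stage 1: N_ring = 33 + 2·18 = 69
Stage 1: 33(ω_s−ω_c) = −69(ω_r−ω_c),  ω_s=0, ω_c=1
Stage 1: ω_r = 1 − (33/69)(0−1) = 34/23
  ⇒ ω_r¹/ω_c¹ = 34/23
Stage 2: N_ring = 38 + 2·14 = 66
Stage 2: 38(ω_s−ω_c) = −66(ω_r−ω_c),  ω_r=0, ω_s=1
Stage 2: 38(1−ω_c) = −66(0−ω_c)  ⇒  104ω_c = 38  ⇒  ω_c = 19/52
  ⇒ ω_c²/ω_s² = 19/52
Coupling ω_s² = ω_r¹ ⇒ overall = 34/23 × 19/52 = 323/598

323/598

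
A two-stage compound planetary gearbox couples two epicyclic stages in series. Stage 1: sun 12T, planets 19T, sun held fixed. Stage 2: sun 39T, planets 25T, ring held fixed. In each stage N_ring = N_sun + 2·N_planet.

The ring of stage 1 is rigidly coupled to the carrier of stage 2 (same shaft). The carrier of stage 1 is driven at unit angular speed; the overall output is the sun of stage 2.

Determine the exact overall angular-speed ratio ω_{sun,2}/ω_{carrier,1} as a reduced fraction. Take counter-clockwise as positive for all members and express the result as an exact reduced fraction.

Stage 1: N_ring = 12 + 2·19 = 50
Stage 1: 12(ω_s−ω_c) = −50(ω_r−ω_c),  ω_s=0, ω_c=1
Stage 1: ω_r = 1 − (12/50)(0−1) = 31/25
  ⇒ ω_r¹/ω_c¹ = 31/25
Stage 2: N_ring = 39 + 2·25 = 89
Stage 2: 39(ω_s−ω_c) = −89(ω_r−ω_c),  ω_r=0, ω_c=1
Stage 2: ω_s = 1 − (89/39)(0−1) = 128/39
  ⇒ ω_s²/ω_c² = 128/39
Coupling ω_c² = ω_r¹ ⇒ overall = 31/25 × 128/39 = 3968/975

3968/975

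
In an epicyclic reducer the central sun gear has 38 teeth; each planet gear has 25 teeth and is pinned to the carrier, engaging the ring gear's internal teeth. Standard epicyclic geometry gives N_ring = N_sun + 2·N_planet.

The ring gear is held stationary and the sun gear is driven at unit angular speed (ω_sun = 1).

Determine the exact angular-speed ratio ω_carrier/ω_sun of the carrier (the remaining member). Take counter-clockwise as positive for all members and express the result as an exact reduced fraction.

N_ring = 38 + 2·25 = 88
38(ω_s−ω_c) = −88(ω_r−ω_c),  ω_r=0, ω_s=1
38(1−ω_c) = −88(0−ω_c)  ⇒  126ω_c = 38  ⇒  ω_c = 19/63
ω_c/ω_s = 19/63

19/63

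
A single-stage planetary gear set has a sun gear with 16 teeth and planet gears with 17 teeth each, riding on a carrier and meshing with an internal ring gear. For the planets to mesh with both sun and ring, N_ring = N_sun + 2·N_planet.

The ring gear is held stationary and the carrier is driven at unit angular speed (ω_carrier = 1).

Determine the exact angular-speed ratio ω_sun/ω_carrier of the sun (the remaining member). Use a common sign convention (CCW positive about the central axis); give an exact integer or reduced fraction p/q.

33/8

N_ring = 16 + 2·17 = 50
16(ω_s−ω_c) = −50(ω_r−ω_c),  ω_r=0, ω_c=1
ω_s = 1 − (50/16)(0−1) = 33/8
ω_s/ω_c = 33/8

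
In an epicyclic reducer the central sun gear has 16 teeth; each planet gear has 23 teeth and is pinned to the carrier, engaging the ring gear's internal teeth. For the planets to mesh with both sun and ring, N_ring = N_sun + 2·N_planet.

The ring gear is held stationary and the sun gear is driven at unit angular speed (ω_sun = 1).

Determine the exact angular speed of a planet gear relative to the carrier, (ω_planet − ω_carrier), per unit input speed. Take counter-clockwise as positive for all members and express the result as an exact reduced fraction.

-496/897

N_ring = 16 + 2·23 = 62
16(ω_s−ω_c) = −62(ω_r−ω_c),  ω_r=0, ω_s=1
16(1−ω_c) = −62(0−ω_c)  ⇒  78ω_c = 16  ⇒  ω_c = 8/39
sun–planet: 16·(1−8/39) = −23·(ω_p−ω_c)  ⇒  ω_p−ω_c = −(16/23)·(31/39) = -496/897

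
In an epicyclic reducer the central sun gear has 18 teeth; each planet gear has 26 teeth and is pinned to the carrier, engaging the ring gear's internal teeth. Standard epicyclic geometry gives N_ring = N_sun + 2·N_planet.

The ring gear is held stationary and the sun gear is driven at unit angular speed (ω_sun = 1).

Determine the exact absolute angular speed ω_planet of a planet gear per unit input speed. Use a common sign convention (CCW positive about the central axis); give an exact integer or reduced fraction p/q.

N_ring = 18 + 2·26 = 70
18(ω_s−ω_c) = −70(ω_r−ω_c),  ω_r=0, ω_s=1
18(1−ω_c) = −70(0−ω_c)  ⇒  88ω_c = 18  ⇒  ω_c = 9/44
sun–planet: 18·(1−9/44) = −26·(ω_p−ω_c)  ⇒  ω_p−ω_c = −(18/26)·(35/44) = -315/572
ω_p = 9/44 − 315/572 = -9/26

-9/26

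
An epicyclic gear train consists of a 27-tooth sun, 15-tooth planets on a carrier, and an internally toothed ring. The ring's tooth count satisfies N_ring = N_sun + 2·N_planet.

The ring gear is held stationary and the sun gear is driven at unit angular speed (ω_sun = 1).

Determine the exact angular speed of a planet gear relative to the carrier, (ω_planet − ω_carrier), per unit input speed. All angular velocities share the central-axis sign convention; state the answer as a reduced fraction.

-171/140

N_ring = 27 + 2·15 = 57
27(ω_s−ω_c) = −57(ω_r−ω_c),  ω_r=0, ω_s=1
27(1−ω_c) = −57(0−ω_c)  ⇒  84ω_c = 27  ⇒  ω_c = 9/28
sun–planet: 27·(1−9/28) = −15·(ω_p−ω_c)  ⇒  ω_p−ω_c = −(27/15)·(19/28) = -171/140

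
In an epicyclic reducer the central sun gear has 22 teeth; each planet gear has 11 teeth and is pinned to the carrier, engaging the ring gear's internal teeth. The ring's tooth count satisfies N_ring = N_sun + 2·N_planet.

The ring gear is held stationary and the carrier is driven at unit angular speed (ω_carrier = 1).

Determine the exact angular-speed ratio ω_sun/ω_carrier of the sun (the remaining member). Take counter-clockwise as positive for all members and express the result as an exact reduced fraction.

N_ring = 22 + 2·11 = 44
22(ω_s−ω_c) = −44(ω_r−ω_c),  ω_r=0, ω_c=1
ω_s = 1 − (44/22)(0−1) = 3
ω_s/ω_c = 3

3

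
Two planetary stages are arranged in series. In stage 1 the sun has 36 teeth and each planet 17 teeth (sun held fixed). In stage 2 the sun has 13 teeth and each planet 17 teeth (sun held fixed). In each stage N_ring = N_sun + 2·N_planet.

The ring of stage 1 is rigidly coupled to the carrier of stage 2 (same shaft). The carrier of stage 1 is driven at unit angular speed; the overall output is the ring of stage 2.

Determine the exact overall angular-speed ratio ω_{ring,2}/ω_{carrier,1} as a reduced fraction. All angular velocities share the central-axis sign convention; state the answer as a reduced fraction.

636/329

Stage 1: N_ring = 36 + 2·17 = 70
Stage 1: 36(ω_s−ω_c) = −70(ω_r−ω_c),  ω_s=0, ω_c=1
Stage 1: ω_r = 1 − (36/70)(0−1) = 53/35
  ⇒ ω_r¹/ω_c¹ = 53/35
Stage 2: N_ring = 13 + 2·17 = 47
Stage 2: 13(ω_s−ω_c) = −47(ω_r−ω_c),  ω_s=0, ω_c=1
Stage 2: ω_r = 1 − (13/47)(0−1) = 60/47
  ⇒ ω_r²/ω_c² = 60/47
Coupling ω_c² = ω_r¹ ⇒ overall = 53/35 × 60/47 = 636/329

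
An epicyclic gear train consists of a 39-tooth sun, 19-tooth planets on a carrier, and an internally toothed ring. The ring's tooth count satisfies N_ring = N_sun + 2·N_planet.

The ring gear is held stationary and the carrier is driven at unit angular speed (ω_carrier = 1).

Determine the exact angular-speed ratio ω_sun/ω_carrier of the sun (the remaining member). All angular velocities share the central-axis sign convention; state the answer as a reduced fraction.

N_ring = 39 + 2·19 = 77
39(ω_s−ω_c) = −77(ω_r−ω_c),  ω_r=0, ω_c=1
ω_s = 1 − (77/39)(0−1) = 116/39
ω_s/ω_c = 116/39

116/39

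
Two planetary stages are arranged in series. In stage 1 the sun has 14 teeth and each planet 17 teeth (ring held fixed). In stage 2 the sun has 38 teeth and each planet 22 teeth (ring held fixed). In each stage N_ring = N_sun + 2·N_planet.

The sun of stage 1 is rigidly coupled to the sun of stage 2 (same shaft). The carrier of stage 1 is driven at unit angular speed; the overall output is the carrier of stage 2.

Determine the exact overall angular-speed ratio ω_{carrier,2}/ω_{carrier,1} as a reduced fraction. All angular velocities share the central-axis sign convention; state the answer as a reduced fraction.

Stage 1: N_ring = 14 + 2·17 = 48
Stage 1: 14(ω_s−ω_c) = −48(ω_r−ω_c),  ω_r=0, ω_c=1
Stage 1: ω_s = 1 − (48/14)(0−1) = 31/7
  ⇒ ω_s¹/ω_c¹ = 31/7
Stage 2: N_ring = 38 + 2·22 = 82
Stage 2: 38(ω_s−ω_c) = −82(ω_r−ω_c),  ω_r=0, ω_s=1
Stage 2: 38(1−ω_c) = −82(0−ω_c)  ⇒  120ω_c = 38  ⇒  ω_c = 19/60
  ⇒ ω_c²/ω_s² = 19/60
Coupling ω_s² = ω_s¹ ⇒ overall = 31/7 × 19/60 = 589/420

589/420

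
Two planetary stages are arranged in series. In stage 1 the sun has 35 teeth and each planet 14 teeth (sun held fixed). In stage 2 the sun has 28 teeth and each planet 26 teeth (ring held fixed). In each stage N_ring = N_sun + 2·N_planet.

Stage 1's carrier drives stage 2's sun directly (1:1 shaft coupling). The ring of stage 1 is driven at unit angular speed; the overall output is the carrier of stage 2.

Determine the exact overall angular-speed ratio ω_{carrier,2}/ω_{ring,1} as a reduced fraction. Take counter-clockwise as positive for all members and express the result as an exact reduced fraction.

Stage 1: N_ring = 35 + 2·14 = 63
Stage 1: 35(ω_s−ω_c) = −63(ω_r−ω_c),  ω_s=0, ω_r=1
Stage 1: 35(0−ω_c) = −63(1−ω_c)  ⇒  98ω_c = 63  ⇒  ω_c = 9/14
  ⇒ ω_c¹/ω_r¹ = 9/14
Stage 2: N_ring = 28 + 2·26 = 80
Stage 2: 28(ω_s−ω_c) = −80(ω_r−ω_c),  ω_r=0, ω_s=1
Stage 2: 28(1−ω_c) = −80(0−ω_c)  ⇒  108ω_c = 28  ⇒  ω_c = 7/27
  ⇒ ω_c²/ω_s² = 7/27
Coupling ω_s² = ω_c¹ ⇒ overall = 9/14 × 7/27 = 1/6

1/6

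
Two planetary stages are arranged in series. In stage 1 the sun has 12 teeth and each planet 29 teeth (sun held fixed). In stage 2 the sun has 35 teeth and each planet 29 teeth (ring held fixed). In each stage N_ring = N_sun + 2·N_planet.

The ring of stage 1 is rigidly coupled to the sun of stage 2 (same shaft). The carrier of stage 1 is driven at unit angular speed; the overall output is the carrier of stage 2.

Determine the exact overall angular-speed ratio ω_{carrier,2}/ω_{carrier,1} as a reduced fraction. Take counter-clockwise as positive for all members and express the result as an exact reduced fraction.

41/128

Stage 1: N_ring = 12 + 2·29 = 70
Stage 1: 12(ω_s−ω_c) = −70(ω_r−ω_c),  ω_s=0, ω_c=1
Stage 1: ω_r = 1 − (12/70)(0−1) = 41/35
  ⇒ ω_r¹/ω_c¹ = 41/35
Stage 2: N_ring = 35 + 2·29 = 93
Stage 2: 35(ω_s−ω_c) = −93(ω_r−ω_c),  ω_r=0, ω_s=1
Stage 2: 35(1−ω_c) = −93(0−ω_c)  ⇒  128ω_c = 35  ⇒  ω_c = 35/128
  ⇒ ω_c²/ω_s² = 35/128
Coupling ω_s² = ω_r¹ ⇒ overall = 41/35 × 35/128 = 41/128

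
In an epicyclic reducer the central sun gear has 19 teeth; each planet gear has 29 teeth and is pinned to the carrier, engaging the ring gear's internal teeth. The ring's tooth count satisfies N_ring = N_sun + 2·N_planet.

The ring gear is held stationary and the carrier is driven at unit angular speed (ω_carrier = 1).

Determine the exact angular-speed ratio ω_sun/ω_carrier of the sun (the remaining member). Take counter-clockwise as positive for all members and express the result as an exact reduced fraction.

N_ring = 19 + 2·29 = 77
19(ω_s−ω_c) = −77(ω_r−ω_c),  ω_r=0, ω_c=1
ω_s = 1 − (77/19)(0−1) = 96/19
ω_s/ω_c = 96/19

96/19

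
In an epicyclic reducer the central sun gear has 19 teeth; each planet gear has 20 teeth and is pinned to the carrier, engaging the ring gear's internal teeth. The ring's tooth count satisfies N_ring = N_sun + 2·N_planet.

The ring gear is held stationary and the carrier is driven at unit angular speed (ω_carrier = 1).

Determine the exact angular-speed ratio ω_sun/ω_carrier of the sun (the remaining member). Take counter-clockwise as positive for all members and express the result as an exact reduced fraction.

78/19

N_ring = 19 + 2·20 = 59
19(ω_s−ω_c) = −59(ω_r−ω_c),  ω_r=0, ω_c=1
ω_s = 1 − (59/19)(0−1) = 78/19
ω_s/ω_c = 78/19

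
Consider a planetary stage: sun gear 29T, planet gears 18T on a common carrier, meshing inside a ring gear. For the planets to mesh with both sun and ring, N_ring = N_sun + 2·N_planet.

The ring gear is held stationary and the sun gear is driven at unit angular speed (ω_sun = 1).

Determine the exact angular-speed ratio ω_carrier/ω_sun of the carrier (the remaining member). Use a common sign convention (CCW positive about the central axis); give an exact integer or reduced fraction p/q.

N_ring = 29 + 2·18 = 65
29(ω_s−ω_c) = −65(ω_r−ω_c),  ω_r=0, ω_s=1
29(1−ω_c) = −65(0−ω_c)  ⇒  94ω_c = 29  ⇒  ω_c = 29/94
ω_c/ω_s = 29/94

29/94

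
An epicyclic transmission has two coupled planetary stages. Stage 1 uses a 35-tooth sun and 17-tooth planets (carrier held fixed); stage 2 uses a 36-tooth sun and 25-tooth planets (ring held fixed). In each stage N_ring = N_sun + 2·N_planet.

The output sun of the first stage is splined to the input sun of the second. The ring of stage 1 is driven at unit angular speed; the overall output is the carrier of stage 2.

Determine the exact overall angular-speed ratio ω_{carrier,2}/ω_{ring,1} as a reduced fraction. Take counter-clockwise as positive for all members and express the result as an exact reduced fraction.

-1242/2135

Stage 1: N_ring = 35 + 2·17 = 69
Stage 1: 35(ω_s−ω_c) = −69(ω_r−ω_c),  ω_c=0, ω_r=1
Stage 1: ω_s = 0 − (69/35)(1−0) = -69/35
  ⇒ ω_s¹/ω_r¹ = -69/35
Stage 2: N_ring = 36 + 2·25 = 86
Stage 2: 36(ω_s−ω_c) = −86(ω_r−ω_c),  ω_r=0, ω_s=1
Stage 2: 36(1−ω_c) = −86(0−ω_c)  ⇒  122ω_c = 36  ⇒  ω_c = 18/61
  ⇒ ω_c²/ω_s² = 18/61
Coupling ω_s² = ω_s¹ ⇒ overall = -69/35 × 18/61 = -1242/2135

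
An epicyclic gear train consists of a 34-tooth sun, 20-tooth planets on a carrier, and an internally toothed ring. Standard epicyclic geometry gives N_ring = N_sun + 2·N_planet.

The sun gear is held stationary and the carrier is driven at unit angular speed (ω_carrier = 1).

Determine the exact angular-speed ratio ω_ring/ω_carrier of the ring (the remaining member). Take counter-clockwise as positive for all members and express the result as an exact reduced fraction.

N_ring = 34 + 2·20 = 74
34(ω_s−ω_c) = −74(ω_r−ω_c),  ω_s=0, ω_c=1
ω_r = 1 − (34/74)(0−1) = 54/37
ω_r/ω_c = 54/37

54/37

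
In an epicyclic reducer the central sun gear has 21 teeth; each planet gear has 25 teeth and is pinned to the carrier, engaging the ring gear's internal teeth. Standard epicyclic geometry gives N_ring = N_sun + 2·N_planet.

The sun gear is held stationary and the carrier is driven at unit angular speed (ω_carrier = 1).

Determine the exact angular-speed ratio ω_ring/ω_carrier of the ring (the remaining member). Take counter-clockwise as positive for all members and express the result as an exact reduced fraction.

92/71

N_ring = 21 + 2·25 = 71
21(ω_s−ω_c) = −71(ω_r−ω_c),  ω_s=0, ω_c=1
ω_r = 1 − (21/71)(0−1) = 92/71
ω_r/ω_c = 92/71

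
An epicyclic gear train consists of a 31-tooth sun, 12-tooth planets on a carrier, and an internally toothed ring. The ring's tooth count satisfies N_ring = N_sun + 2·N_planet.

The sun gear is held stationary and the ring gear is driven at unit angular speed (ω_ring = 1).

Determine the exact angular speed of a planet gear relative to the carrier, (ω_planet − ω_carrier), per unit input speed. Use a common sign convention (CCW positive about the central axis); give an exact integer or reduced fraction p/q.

N_ring = 31 + 2·12 = 55
31(ω_s−ω_c) = −55(ω_r−ω_c),  ω_s=0, ω_r=1
31(0−ω_c) = −55(1−ω_c)  ⇒  86ω_c = 55  ⇒  ω_c = 55/86
sun–planet: 31·(0−55/86) = −12·(ω_p−ω_c)  ⇒  ω_p−ω_c = −(31/12)·(-55/86) = 1705/1032

1705/1032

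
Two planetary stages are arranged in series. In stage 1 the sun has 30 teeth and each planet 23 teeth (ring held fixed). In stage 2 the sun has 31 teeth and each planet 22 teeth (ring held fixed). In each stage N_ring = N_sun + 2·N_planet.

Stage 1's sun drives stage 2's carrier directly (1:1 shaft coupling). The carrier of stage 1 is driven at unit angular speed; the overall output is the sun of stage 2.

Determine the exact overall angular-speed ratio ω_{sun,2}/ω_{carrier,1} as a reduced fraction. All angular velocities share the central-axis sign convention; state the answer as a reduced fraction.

5618/465

Stage 1: N_ring = 30 + 2·23 = 76
Stage 1: 30(ω_s−ω_c) = −76(ω_r−ω_c),  ω_r=0, ω_c=1
Stage 1: ω_s = 1 − (76/30)(0−1) = 53/15
  ⇒ ω_s¹/ω_c¹ = 53/15
Stage 2: N_ring = 31 + 2·22 = 75
Stage 2: 31(ω_s−ω_c) = −75(ω_r−ω_c),  ω_r=0, ω_c=1
Stage 2: ω_s = 1 − (75/31)(0−1) = 106/31
  ⇒ ω_s²/ω_c² = 106/31
Coupling ω_c² = ω_s¹ ⇒ overall = 53/15 × 106/31 = 5618/465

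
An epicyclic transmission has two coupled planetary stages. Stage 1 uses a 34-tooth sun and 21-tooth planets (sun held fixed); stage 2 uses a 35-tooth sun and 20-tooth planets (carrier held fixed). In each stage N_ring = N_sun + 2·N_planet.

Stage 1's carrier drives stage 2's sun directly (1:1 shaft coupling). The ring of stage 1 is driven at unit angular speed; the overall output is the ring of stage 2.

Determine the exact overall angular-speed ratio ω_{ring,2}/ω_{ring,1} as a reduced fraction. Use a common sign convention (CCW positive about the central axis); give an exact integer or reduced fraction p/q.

Stage 1: N_ring = 34 + 2·21 = 76
Stage 1: 34(ω_s−ω_c) = −76(ω_r−ω_c),  ω_s=0, ω_r=1
Stage 1: 34(0−ω_c) = −76(1−ω_c)  ⇒  110ω_c = 76  ⇒  ω_c = 38/55
  ⇒ ω_c¹/ω_r¹ = 38/55
Stage 2: N_ring = 35 + 2·20 = 75
Stage 2: 35(ω_s−ω_c) = −75(ω_r−ω_c),  ω_c=0, ω_s=1
Stage 2: ω_r = 0 − (35/75)(1−0) = -7/15
  ⇒ ω_r²/ω_s² = -7/15
Coupling ω_s² = ω_c¹ ⇒ overall = 38/55 × -7/15 = -266/825

-266/825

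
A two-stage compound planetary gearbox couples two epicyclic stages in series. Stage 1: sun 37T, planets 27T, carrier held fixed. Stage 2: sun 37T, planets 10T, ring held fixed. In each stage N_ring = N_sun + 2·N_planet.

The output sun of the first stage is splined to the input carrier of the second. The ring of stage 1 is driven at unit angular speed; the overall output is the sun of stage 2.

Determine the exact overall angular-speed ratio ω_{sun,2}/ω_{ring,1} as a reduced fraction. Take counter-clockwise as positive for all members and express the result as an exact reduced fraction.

Stage 1: N_ring = 37 + 2·27 = 91
Stage 1: 37(ω_s−ω_c) = −91(ω_r−ω_c),  ω_c=0, ω_r=1
Stage 1: ω_s = 0 − (91/37)(1−0) = -91/37
  ⇒ ω_s¹/ω_r¹ = -91/37
Stage 2: N_ring = 37 + 2·10 = 57
Stage 2: 37(ω_s−ω_c) = −57(ω_r−ω_c),  ω_r=0, ω_c=1
Stage 2: ω_s = 1 − (57/37)(0−1) = 94/37
  ⇒ ω_s²/ω_c² = 94/37
Coupling ω_c² = ω_s¹ ⇒ overall = -91/37 × 94/37 = -8554/1369

-8554/1369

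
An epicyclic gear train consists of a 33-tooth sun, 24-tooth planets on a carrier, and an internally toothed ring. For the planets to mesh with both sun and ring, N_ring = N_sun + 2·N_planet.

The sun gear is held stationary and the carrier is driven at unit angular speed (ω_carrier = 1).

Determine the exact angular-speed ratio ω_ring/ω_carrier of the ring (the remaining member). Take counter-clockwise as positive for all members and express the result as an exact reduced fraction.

N_ring = 33 + 2·24 = 81
33(ω_s−ω_c) = −81(ω_r−ω_c),  ω_s=0, ω_c=1
ω_r = 1 − (33/81)(0−1) = 38/27
ω_r/ω_c = 38/27

38/27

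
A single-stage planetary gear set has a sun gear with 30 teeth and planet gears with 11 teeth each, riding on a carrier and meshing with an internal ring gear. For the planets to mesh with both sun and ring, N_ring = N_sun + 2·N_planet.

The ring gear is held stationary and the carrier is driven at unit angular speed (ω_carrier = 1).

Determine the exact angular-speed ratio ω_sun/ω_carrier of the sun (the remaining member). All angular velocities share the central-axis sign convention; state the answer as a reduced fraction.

41/15

N_ring = 30 + 2·11 = 52
30(ω_s−ω_c) = −52(ω_r−ω_c),  ω_r=0, ω_c=1
ω_s = 1 − (52/30)(0−1) = 41/15
ω_s/ω_c = 41/15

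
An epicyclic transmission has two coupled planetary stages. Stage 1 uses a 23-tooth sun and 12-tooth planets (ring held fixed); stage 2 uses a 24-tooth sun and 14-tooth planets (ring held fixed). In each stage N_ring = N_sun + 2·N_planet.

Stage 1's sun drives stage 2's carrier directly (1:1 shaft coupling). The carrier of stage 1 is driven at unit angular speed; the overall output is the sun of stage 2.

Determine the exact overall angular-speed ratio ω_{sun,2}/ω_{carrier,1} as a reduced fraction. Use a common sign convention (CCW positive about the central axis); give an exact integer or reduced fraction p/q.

665/69

Stage 1: N_ring = 23 + 2·12 = 47
Stage 1: 23(ω_s−ω_c) = −47(ω_r−ω_c),  ω_r=0, ω_c=1
Stage 1: ω_s = 1 − (47/23)(0−1) = 70/23
  ⇒ ω_s¹/ω_c¹ = 70/23
Stage 2: N_ring = 24 + 2·14 = 52
Stage 2: 24(ω_s−ω_c) = −52(ω_r−ω_c),  ω_r=0, ω_c=1
Stage 2: ω_s = 1 − (52/24)(0−1) = 19/6
  ⇒ ω_s²/ω_c² = 19/6
Coupling ω_c² = ω_s¹ ⇒ overall = 70/23 × 19/6 = 665/69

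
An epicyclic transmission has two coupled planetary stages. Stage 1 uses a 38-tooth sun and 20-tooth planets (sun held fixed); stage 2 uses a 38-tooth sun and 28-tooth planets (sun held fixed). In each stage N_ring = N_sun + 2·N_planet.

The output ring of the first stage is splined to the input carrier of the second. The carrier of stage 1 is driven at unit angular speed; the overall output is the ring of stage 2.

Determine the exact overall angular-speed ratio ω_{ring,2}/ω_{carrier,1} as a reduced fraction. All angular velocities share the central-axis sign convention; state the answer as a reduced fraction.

Stage 1: N_ring = 38 + 2·20 = 78
Stage 1: 38(ω_s−ω_c) = −78(ω_r−ω_c),  ω_s=0, ω_c=1
Stage 1: ω_r = 1 − (38/78)(0−1) = 58/39
  ⇒ ω_r¹/ω_c¹ = 58/39
Stage 2: N_ring = 38 + 2·28 = 94
Stage 2: 38(ω_s−ω_c) = −94(ω_r−ω_c),  ω_s=0, ω_c=1
Stage 2: ω_r = 1 − (38/94)(0−1) = 66/47
  ⇒ ω_r²/ω_c² = 66/47
Coupling ω_c² = ω_r¹ ⇒ overall = 58/39 × 66/47 = 1276/611

1276/611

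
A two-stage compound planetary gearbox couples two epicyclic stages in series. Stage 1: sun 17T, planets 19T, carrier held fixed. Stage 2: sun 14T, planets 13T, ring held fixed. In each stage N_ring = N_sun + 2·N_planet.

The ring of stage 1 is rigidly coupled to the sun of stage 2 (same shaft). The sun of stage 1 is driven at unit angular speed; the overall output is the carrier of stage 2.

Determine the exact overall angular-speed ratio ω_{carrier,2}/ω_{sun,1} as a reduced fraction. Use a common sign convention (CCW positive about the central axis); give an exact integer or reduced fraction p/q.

Stage 1: N_ring = 17 + 2·19 = 55
Stage 1: 17(ω_s−ω_c) = −55(ω_r−ω_c),  ω_c=0, ω_s=1
Stage 1: ω_r = 0 − (17/55)(1−0) = -17/55
  ⇒ ω_r¹/ω_s¹ = -17/55
Stage 2: N_ring = 14 + 2·13 = 40
Stage 2: 14(ω_s−ω_c) = −40(ω_r−ω_c),  ω_r=0, ω_s=1
Stage 2: 14(1−ω_c) = −40(0−ω_c)  ⇒  54ω_c = 14  ⇒  ω_c = 7/27
  ⇒ ω_c²/ω_s² = 7/27
Coupling ω_s² = ω_r¹ ⇒ overall = -17/55 × 7/27 = -119/1485

-119/1485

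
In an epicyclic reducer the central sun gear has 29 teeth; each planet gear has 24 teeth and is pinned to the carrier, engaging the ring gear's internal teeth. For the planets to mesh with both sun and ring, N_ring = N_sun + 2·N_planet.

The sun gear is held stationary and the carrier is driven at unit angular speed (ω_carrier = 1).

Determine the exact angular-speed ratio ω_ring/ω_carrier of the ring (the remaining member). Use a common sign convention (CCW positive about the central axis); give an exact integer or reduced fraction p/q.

N_ring = 29 + 2·24 = 77
29(ω_s−ω_c) = −77(ω_r−ω_c),  ω_s=0, ω_c=1
ω_r = 1 − (29/77)(0−1) = 106/77
ω_r/ω_c = 106/77

106/77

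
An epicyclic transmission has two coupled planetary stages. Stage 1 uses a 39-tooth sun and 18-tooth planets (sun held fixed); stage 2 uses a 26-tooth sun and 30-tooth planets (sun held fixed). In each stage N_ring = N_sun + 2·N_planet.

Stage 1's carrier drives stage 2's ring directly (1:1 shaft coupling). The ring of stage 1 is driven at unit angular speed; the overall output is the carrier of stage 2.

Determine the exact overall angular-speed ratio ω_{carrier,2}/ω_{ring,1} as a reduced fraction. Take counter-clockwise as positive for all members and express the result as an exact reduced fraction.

Stage 1: N_ring = 39 + 2·18 = 75
Stage 1: 39(ω_s−ω_c) = −75(ω_r−ω_c),  ω_s=0, ω_r=1
Stage 1: 39(0−ω_c) = −75(1−ω_c)  ⇒  114ω_c = 75  ⇒  ω_c = 25/38
  ⇒ ω_c¹/ω_r¹ = 25/38
Stage 2: N_ring = 26 + 2·30 = 86
Stage 2: 26(ω_s−ω_c) = −86(ω_r−ω_c),  ω_s=0, ω_r=1
Stage 2: 26(0−ω_c) = −86(1−ω_c)  ⇒  112ω_c = 86  ⇒  ω_c = 43/56
  ⇒ ω_c²/ω_r² = 43/56
Coupling ω_r² = ω_c¹ ⇒ overall = 25/38 × 43/56 = 1075/2128

1075/2128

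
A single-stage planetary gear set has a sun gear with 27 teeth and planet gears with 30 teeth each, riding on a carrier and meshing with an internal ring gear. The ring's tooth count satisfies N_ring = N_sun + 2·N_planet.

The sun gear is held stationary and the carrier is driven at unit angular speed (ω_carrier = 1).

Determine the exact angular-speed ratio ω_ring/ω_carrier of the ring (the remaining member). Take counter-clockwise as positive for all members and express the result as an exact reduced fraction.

N_ring = 27 + 2·30 = 87
27(ω_s−ω_c) = −87(ω_r−ω_c),  ω_s=0, ω_c=1
ω_r = 1 − (27/87)(0−1) = 38/29
ω_r/ω_c = 38/29

38/29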